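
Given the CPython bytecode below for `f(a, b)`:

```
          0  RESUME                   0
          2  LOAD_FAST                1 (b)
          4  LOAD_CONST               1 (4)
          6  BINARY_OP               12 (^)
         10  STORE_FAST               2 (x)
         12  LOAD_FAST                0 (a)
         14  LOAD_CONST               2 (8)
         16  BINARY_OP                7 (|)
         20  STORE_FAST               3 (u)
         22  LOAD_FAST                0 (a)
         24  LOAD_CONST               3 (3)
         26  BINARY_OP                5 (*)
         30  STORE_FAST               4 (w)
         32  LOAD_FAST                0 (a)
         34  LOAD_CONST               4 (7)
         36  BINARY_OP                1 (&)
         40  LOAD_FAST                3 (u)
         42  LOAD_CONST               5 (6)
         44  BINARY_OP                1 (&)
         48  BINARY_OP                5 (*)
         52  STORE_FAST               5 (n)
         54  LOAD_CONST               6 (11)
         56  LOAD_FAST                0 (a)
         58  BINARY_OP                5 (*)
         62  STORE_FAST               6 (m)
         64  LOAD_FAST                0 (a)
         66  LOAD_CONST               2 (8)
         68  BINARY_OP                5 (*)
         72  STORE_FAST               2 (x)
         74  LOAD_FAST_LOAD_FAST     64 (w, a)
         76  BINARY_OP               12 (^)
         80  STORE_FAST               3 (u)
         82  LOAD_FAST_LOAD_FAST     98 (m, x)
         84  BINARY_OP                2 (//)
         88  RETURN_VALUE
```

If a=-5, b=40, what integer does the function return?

LOAD_FAST b → push 40. Stack: [40]
LOAD_CONST → push 4. Stack: [40, 4]
BINARY_OP ^ → 40 ^ 4 = 44. Stack: [44]
STORE_FAST x → x=44. Stack: []
LOAD_FAST a → push -5. Stack: [-5]
LOAD_CONST → push 8. Stack: [-5, 8]
BINARY_OP | → -5 | 8 = -5. Stack: [-5]
STORE_FAST u → u=-5. Stack: []
LOAD_FAST a → push -5. Stack: [-5]
LOAD_CONST → push 3. Stack: [-5, 3]
BINARY_OP * → -5 * 3 = -15. Stack: [-15]
STORE_FAST w → w=-15. Stack: []
LOAD_FAST a → push -5. Stack: [-5]
LOAD_CONST → push 7. Stack: [-5, 7]
BINARY_OP & → -5 & 7 = 3. Stack: [3]
LOAD_FAST u → push -5. Stack: [3, -5]
LOAD_CONST → push 6. Stack: [3, -5, 6]
BINARY_OP & → -5 & 6 = 2. Stack: [3, 2]
BINARY_OP * → 3 * 2 = 6. Stack: [6]
STORE_FAST n → n=6. Stack: []
LOAD_CONST → push 11. Stack: [11]
LOAD_FAST a → push -5. Stack: [11, -5]
BINARY_OP * → 11 * -5 = -55. Stack: [-55]
STORE_FAST m → m=-55. Stack: []
LOAD_FAST a → push -5. Stack: [-5]
LOAD_CONST → push 8. Stack: [-5, 8]
BINARY_OP * → -5 * 8 = -40. Stack: [-40]
STORE_FAST x → x=-40. Stack: []
LOAD_FAST_LOAD_FAST w,a → push -15,-5. Stack: [-15, -5]
BINARY_OP ^ → -15 ^ -5 = 10. Stack: [10]
STORE_FAST u → u=10. Stack: []
LOAD_FAST_LOAD_FAST m,x → push -55,-40. Stack: [-55, -40]
BINARY_OP // → -55 // -40 = 1. Stack: [1]
RETURN_VALUE → return 1.

1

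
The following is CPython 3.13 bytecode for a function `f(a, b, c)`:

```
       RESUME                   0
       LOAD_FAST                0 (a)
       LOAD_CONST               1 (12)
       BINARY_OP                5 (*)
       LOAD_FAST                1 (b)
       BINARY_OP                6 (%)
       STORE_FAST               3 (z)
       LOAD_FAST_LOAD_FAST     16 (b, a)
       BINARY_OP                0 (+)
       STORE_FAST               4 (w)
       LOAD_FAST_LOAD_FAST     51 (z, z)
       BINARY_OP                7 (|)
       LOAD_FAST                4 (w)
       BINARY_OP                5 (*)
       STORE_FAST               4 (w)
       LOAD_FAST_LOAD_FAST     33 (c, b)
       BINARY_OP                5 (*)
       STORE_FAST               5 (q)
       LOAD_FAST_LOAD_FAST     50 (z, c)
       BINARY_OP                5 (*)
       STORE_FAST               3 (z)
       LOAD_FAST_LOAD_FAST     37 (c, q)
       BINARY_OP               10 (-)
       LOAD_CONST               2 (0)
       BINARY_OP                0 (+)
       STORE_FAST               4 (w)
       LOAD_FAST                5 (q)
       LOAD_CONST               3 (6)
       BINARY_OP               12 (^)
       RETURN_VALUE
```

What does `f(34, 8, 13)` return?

110

LOAD_FAST a → push 34. Stack: [34]
LOAD_CONST → push 12. Stack: [34, 12]
BINARY_OP * → 34 * 12 = 408. Stack: [408]
LOAD_FAST b → push 8. Stack: [408, 8]
BINARY_OP % → 408 % 8 = 0. Stack: [0]
STORE_FAST z → z=0. Stack: []
LOAD_FAST_LOAD_FAST b,a → push 8,34. Stack: [8, 34]
BINARY_OP + → 8 + 34 = 42. Stack: [42]
STORE_FAST w → w=42. Stack: []
LOAD_FAST_LOAD_FAST z,z → push 0,0. Stack: [0, 0]
BINARY_OP | → 0 | 0 = 0. Stack: [0]
LOAD_FAST w → push 42. Stack: [0, 42]
BINARY_OP * → 0 * 42 = 0. Stack: [0]
STORE_FAST w → w=0. Stack: []
LOAD_FAST_LOAD_FAST c,b → push 13,8. Stack: [13, 8]
BINARY_OP * → 13 * 8 = 104. Stack: [104]
STORE_FAST q → q=104. Stack: []
LOAD_FAST_LOAD_FAST z,c → push 0,13. Stack: [0, 13]
BINARY_OP * → 0 * 13 = 0. Stack: [0]
STORE_FAST z → z=0. Stack: []
LOAD_FAST_LOAD_FAST c,q → push 13,104. Stack: [13, 104]
BINARY_OP - → 13 - 104 = -91. Stack: [-91]
LOAD_CONST → push 0. Stack: [-91, 0]
BINARY_OP + → -91 + 0 = -91. Stack: [-91]
STORE_FAST w → w=-91. Stack: []
LOAD_FAST q → push 104. Stack: [104]
LOAD_CONST → push 6. Stack: [104, 6]
BINARY_OP ^ → 104 ^ 6 = 110. Stack: [110]
RETURN_VALUE → return 110.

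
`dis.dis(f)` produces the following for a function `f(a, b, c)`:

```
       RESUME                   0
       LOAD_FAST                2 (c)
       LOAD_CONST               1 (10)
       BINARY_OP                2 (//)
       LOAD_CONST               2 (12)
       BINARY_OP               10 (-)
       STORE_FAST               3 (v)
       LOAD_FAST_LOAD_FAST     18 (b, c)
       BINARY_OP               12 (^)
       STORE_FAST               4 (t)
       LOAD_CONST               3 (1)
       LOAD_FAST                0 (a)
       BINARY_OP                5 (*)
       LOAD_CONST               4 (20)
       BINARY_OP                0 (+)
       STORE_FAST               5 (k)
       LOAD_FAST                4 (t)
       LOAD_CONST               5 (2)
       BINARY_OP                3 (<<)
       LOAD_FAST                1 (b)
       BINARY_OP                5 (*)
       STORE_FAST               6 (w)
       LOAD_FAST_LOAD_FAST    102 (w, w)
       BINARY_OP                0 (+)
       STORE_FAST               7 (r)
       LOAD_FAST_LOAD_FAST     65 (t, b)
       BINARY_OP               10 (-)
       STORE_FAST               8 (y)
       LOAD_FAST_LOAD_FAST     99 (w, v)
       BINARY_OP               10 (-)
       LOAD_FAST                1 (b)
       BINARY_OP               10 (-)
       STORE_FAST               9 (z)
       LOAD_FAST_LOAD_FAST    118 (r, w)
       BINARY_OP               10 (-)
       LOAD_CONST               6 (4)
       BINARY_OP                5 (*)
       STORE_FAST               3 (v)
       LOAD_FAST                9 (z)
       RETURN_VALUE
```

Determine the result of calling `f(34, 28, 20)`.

878

LOAD_FAST c → push 20. Stack: [20]
LOAD_CONST → push 10. Stack: [20, 10]
BINARY_OP // → 20 // 10 = 2. Stack: [2]
LOAD_CONST → push 12. Stack: [2, 12]
BINARY_OP - → 2 - 12 = -10. Stack: [-10]
STORE_FAST v → v=-10. Stack: []
LOAD_FAST_LOAD_FAST b,c → push 28,20. Stack: [28, 20]
BINARY_OP ^ → 28 ^ 20 = 8. Stack: [8]
STORE_FAST t → t=8. Stack: []
LOAD_CONST → push 1. Stack: [1]
LOAD_FAST a → push 34. Stack: [1, 34]
BINARY_OP * → 1 * 34 = 34. Stack: [34]
LOAD_CONST → push 20. Stack: [34, 20]
BINARY_OP + → 34 + 20 = 54. Stack: [54]
STORE_FAST k → k=54. Stack: []
LOAD_FAST t → push 8. Stack: [8]
LOAD_CONST → push 2. Stack: [8, 2]
BINARY_OP << → 8 << 2 = 32. Stack: [32]
LOAD_FAST b → push 28. Stack: [32, 28]
BINARY_OP * → 32 * 28 = 896. Stack: [896]
STORE_FAST w → w=896. Stack: []
LOAD_FAST_LOAD_FAST w,w → push 896,896. Stack: [896, 896]
BINARY_OP + → 896 + 896 = 1792. Stack: [1792]
STORE_FAST r → r=1792. Stack: []
LOAD_FAST_LOAD_FAST t,b → push 8,28. Stack: [8, 28]
BINARY_OP - → 8 - 28 = -20. Stack: [-20]
STORE_FAST y → y=-20. Stack: []
LOAD_FAST_LOAD_FAST w,v → push 896,-10. Stack: [896, -10]
BINARY_OP - → 896 - -10 = 906. Stack: [906]
LOAD_FAST b → push 28. Stack: [906, 28]
BINARY_OP - → 906 - 28 = 878. Stack: [878]
STORE_FAST z → z=878. Stack: []
LOAD_FAST_LOAD_FAST r,w → push 1792,896. Stack: [1792, 896]
BINARY_OP - → 1792 - 896 = 896. Stack: [896]
LOAD_CONST → push 4. Stack: [896, 4]
BINARY_OP * → 896 * 4 = 3584. Stack: [3584]
STORE_FAST v → v=3584. Stack: []
LOAD_FAST z → push 878. Stack: [878]
RETURN_VALUE → return 878.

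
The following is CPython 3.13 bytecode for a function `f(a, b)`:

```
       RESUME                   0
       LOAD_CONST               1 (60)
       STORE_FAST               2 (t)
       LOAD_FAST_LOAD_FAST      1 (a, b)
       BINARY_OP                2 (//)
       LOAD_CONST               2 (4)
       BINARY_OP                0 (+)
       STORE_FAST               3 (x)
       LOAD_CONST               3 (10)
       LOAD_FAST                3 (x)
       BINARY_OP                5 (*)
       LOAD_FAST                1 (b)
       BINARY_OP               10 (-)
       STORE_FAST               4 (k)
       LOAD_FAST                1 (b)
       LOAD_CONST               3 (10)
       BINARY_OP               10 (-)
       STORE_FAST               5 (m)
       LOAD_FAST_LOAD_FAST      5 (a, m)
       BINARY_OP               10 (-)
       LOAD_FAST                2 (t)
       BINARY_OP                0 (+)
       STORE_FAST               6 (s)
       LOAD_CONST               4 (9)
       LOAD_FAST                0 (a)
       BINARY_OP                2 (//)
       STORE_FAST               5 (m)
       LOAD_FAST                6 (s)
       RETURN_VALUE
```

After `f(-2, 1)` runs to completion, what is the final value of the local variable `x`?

LOAD_CONST → push 60. Stack: [60]
STORE_FAST t → t=60. Stack: []
LOAD_FAST_LOAD_FAST a,b → push -2,1. Stack: [-2, 1]
BINARY_OP // → -2 // 1 = -2. Stack: [-2]
LOAD_CONST → push 4. Stack: [-2, 4]
BINARY_OP + → -2 + 4 = 2. Stack: [2]
STORE_FAST x → x=2. Stack: []
LOAD_CONST → push 10. Stack: [10]
LOAD_FAST x → push 2. Stack: [10, 2]
BINARY_OP * → 10 * 2 = 20. Stack: [20]
LOAD_FAST b → push 1. Stack: [20, 1]
BINARY_OP - → 20 - 1 = 19. Stack: [19]
STORE_FAST k → k=19. Stack: []
LOAD_FAST b → push 1. Stack: [1]
LOAD_CONST → push 10. Stack: [1, 10]
BINARY_OP - → 1 - 10 = -9. Stack: [-9]
STORE_FAST m → m=-9. Stack: []
LOAD_FAST_LOAD_FAST a,m → push -2,-9. Stack: [-2, -9]
BINARY_OP - → -2 - -9 = 7. Stack: [7]
LOAD_FAST t → push 60. Stack: [7, 60]
BINARY_OP + → 7 + 60 = 67. Stack: [67]
STORE_FAST s → s=67. Stack: []
LOAD_CONST → push 9. Stack: [9]
LOAD_FAST a → push -2. Stack: [9, -2]
BINARY_OP // → 9 // -2 = -5. Stack: [-5]
STORE_FAST m → m=-5. Stack: []
LOAD_FAST s → push 67. Stack: [67]
RETURN_VALUE → return 67.

2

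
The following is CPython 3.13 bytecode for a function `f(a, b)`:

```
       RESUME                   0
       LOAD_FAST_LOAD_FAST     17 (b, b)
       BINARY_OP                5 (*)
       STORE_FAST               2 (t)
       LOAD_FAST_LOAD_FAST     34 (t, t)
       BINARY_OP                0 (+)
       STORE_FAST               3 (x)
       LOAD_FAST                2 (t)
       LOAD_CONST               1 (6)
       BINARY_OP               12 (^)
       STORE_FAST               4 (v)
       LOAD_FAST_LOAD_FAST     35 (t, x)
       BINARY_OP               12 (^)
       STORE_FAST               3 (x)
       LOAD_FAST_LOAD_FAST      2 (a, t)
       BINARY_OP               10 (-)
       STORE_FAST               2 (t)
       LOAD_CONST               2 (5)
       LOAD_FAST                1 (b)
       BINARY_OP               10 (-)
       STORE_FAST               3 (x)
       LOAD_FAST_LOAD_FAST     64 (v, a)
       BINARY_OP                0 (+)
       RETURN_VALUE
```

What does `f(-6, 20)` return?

LOAD_FAST_LOAD_FAST b,b → push 20,20. Stack: [20, 20]
BINARY_OP * → 20 * 20 = 400. Stack: [400]
STORE_FAST t → t=400. Stack: []
LOAD_FAST_LOAD_FAST t,t → push 400,400. Stack: [400, 400]
BINARY_OP + → 400 + 400 = 800. Stack: [800]
STORE_FAST x → x=800. Stack: []
LOAD_FAST t → push 400. Stack: [400]
LOAD_CONST → push 6. Stack: [400, 6]
BINARY_OP ^ → 400 ^ 6 = 406. Stack: [406]
STORE_FAST v → v=406. Stack: []
LOAD_FAST_LOAD_FAST t,x → push 400,800. Stack: [400, 800]
BINARY_OP ^ → 400 ^ 800 = 688. Stack: [688]
STORE_FAST x → x=688. Stack: []
LOAD_FAST_LOAD_FAST a,t → push -6,400. Stack: [-6, 400]
BINARY_OP - → -6 - 400 = -406. Stack: [-406]
STORE_FAST t → t=-406. Stack: []
LOAD_CONST → push 5. Stack: [5]
LOAD_FAST b → push 20. Stack: [5, 20]
BINARY_OP - → 5 - 20 = -15. Stack: [-15]
STORE_FAST x → x=-15. Stack: []
LOAD_FAST_LOAD_FAST v,a → push 406,-6. Stack: [406, -6]
BINARY_OP + → 406 + -6 = 400. Stack: [400]
RETURN_VALUE → return 400.

400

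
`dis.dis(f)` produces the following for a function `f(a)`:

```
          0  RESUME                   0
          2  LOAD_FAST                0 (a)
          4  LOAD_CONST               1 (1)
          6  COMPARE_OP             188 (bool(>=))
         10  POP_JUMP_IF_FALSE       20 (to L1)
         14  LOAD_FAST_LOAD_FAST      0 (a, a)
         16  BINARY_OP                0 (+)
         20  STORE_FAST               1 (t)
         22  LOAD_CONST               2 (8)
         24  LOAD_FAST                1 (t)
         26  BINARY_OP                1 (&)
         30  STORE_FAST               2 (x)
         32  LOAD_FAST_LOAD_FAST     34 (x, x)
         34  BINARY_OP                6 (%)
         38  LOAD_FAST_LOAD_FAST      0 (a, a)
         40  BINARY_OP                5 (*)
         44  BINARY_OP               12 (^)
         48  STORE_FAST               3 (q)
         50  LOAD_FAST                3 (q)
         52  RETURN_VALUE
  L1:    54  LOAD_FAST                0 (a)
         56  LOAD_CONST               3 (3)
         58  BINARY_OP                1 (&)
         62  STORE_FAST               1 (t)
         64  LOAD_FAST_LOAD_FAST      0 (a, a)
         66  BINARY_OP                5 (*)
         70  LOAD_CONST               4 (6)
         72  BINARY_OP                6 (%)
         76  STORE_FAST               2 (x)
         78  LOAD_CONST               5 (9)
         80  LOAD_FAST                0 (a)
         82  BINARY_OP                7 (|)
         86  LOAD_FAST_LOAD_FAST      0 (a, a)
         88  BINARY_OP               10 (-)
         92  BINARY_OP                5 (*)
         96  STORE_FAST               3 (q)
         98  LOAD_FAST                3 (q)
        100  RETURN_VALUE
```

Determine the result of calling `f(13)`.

169

LOAD_FAST a → push 13. Stack: [13]
LOAD_CONST → push 1. Stack: [13, 1]
COMPARE_OP bool(>=) → 13 vs 1 = True. Stack: [True]
POP_JUMP_IF_FALSE → pop True; no jump. Stack: []
LOAD_FAST_LOAD_FAST a,a → push 13,13. Stack: [13, 13]
BINARY_OP + → 13 + 13 = 26. Stack: [26]
STORE_FAST t → t=26. Stack: []
LOAD_CONST → push 8. Stack: [8]
LOAD_FAST t → push 26. Stack: [8, 26]
BINARY_OP & → 8 & 26 = 8. Stack: [8]
STORE_FAST x → x=8. Stack: []
LOAD_FAST_LOAD_FAST x,x → push 8,8. Stack: [8, 8]
BINARY_OP % → 8 % 8 = 0. Stack: [0]
LOAD_FAST_LOAD_FAST a,a → push 13,13. Stack: [0, 13, 13]
BINARY_OP * → 13 * 13 = 169. Stack: [0, 169]
BINARY_OP ^ → 0 ^ 169 = 169. Stack: [169]
STORE_FAST q → q=169. Stack: []
LOAD_FAST q → push 169. Stack: [169]
RETURN_VALUE → return 169.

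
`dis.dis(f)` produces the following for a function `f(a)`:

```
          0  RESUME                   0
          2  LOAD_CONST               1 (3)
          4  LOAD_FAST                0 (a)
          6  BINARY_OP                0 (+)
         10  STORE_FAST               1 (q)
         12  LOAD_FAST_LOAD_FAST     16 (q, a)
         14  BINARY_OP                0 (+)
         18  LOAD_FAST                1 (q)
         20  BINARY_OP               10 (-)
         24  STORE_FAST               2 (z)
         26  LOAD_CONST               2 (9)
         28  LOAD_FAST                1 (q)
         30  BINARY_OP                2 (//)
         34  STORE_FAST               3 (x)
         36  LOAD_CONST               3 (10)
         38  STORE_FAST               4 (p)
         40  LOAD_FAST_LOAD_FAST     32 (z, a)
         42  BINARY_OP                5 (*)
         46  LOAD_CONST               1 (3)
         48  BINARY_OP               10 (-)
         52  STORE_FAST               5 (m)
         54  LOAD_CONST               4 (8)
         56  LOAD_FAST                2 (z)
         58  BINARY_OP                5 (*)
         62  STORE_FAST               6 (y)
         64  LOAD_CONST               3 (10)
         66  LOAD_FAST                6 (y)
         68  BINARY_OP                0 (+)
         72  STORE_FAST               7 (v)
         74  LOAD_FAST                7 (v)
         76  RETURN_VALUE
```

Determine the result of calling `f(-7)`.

-46

LOAD_CONST → push 3. Stack: [3]
LOAD_FAST a → push -7. Stack: [3, -7]
BINARY_OP + → 3 + -7 = -4. Stack: [-4]
STORE_FAST q → q=-4. Stack: []
LOAD_FAST_LOAD_FAST q,a → push -4,-7. Stack: [-4, -7]
BINARY_OP + → -4 + -7 = -11. Stack: [-11]
LOAD_FAST q → push -4. Stack: [-11, -4]
BINARY_OP - → -11 - -4 = -7. Stack: [-7]
STORE_FAST z → z=-7. Stack: []
LOAD_CONST → push 9. Stack: [9]
LOAD_FAST q → push -4. Stack: [9, -4]
BINARY_OP // → 9 // -4 = -3. Stack: [-3]
STORE_FAST x → x=-3. Stack: []
LOAD_CONST → push 10. Stack: [10]
STORE_FAST p → p=10. Stack: []
LOAD_FAST_LOAD_FAST z,a → push -7,-7. Stack: [-7, -7]
BINARY_OP * → -7 * -7 = 49. Stack: [49]
LOAD_CONST → push 3. Stack: [49, 3]
BINARY_OP - → 49 - 3 = 46. Stack: [46]
STORE_FAST m → m=46. Stack: []
LOAD_CONST → push 8. Stack: [8]
LOAD_FAST z → push -7. Stack: [8, -7]
BINARY_OP * → 8 * -7 = -56. Stack: [-56]
STORE_FAST y → y=-56. Stack: []
LOAD_CONST → push 10. Stack: [10]
LOAD_FAST y → push -56. Stack: [10, -56]
BINARY_OP + → 10 + -56 = -46. Stack: [-46]
STORE_FAST v → v=-46. Stack: []
LOAD_FAST v → push -46. Stack: [-46]
RETURN_VALUE → return -46.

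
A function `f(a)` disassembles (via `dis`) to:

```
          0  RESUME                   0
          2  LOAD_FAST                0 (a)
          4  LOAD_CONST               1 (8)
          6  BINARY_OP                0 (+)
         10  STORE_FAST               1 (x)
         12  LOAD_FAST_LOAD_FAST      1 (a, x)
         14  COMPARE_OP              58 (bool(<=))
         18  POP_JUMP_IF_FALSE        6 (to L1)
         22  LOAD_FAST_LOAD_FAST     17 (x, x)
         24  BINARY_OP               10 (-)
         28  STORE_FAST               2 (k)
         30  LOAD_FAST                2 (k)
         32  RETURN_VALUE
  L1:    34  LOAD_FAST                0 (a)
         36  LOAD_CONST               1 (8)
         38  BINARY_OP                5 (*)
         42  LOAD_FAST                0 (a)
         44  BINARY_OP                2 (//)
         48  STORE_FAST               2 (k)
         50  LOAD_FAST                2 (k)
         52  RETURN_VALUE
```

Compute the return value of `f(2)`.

0

LOAD_FAST a → push 2. Stack: [2]
LOAD_CONST → push 8. Stack: [2, 8]
BINARY_OP + → 2 + 8 = 10. Stack: [10]
STORE_FAST x → x=10. Stack: []
LOAD_FAST_LOAD_FAST a,x → push 2,10. Stack: [2, 10]
COMPARE_OP bool(<=) → 2 vs 10 = True. Stack: [True]
POP_JUMP_IF_FALSE → pop True; no jump. Stack: []
LOAD_FAST_LOAD_FAST x,x → push 10,10. Stack: [10, 10]
BINARY_OP - → 10 - 10 = 0. Stack: [0]
STORE_FAST k → k=0. Stack: []
LOAD_FAST k → push 0. Stack: [0]
RETURN_VALUE → return 0.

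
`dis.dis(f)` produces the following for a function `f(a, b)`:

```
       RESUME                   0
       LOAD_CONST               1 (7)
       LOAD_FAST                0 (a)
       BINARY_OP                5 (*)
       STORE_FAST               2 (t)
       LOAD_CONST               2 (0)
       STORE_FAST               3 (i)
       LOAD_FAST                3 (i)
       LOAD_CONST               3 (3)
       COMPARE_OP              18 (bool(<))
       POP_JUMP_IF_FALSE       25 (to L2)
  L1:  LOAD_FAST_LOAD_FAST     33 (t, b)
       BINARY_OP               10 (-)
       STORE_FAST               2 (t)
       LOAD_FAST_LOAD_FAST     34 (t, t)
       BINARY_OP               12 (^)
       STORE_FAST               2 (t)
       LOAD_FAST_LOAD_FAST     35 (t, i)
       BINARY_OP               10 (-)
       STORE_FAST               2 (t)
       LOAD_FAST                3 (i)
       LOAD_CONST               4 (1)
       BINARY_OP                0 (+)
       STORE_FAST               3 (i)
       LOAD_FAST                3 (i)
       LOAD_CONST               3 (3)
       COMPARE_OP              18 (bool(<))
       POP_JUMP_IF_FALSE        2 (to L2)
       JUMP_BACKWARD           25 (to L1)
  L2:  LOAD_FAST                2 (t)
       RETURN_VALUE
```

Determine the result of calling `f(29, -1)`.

LOAD_CONST → push 7. Stack: [7]
LOAD_FAST a → push 29. Stack: [7, 29]
BINARY_OP * → 7 * 29 = 203. Stack: [203]
STORE_FAST t → t=203. Stack: []
LOAD_CONST → push 0. Stack: [0]
STORE_FAST i → i=0. Stack: []
LOAD_FAST i → push 0. Stack: [0]
LOAD_CONST → push 3. Stack: [0, 3]
COMPARE_OP bool(<) → 0 vs 3 = True. Stack: [True]
POP_JUMP_IF_FALSE → pop True; no jump. Stack: []
LOAD_FAST_LOAD_FAST t,b → push 203,-1. Stack: [203, -1]
BINARY_OP - → 203 - -1 = 204. Stack: [204]
STORE_FAST t → t=204. Stack: []
LOAD_FAST_LOAD_FAST t,t → push 204,204. Stack: [204, 204]
BINARY_OP ^ → 204 ^ 204 = 0. Stack: [0]
STORE_FAST t → t=0. Stack: []
LOAD_FAST_LOAD_FAST t,i → push 0,0. Stack: [0, 0]
BINARY_OP - → 0 - 0 = 0. Stack: [0]
STORE_FAST t → t=0. Stack: []
LOAD_FAST i → push 0. Stack: [0]
LOAD_CONST → push 1. Stack: [0, 1]
BINARY_OP + → 0 + 1 = 1. Stack: [1]
STORE_FAST i → i=1. Stack: []
LOAD_FAST i → push 1. Stack: [1]
LOAD_CONST → push 3. Stack: [1, 3]
COMPARE_OP bool(<) → 1 vs 3 = True. Stack: [True]
POP_JUMP_IF_FALSE → pop True; no jump. Stack: []
LOAD_FAST_LOAD_FAST t,b → push 0,-1. Stack: [0, -1]
BINARY_OP - → 0 - -1 = 1. Stack: [1]
STORE_FAST t → t=1. Stack: []
LOAD_FAST_LOAD_FAST t,t → push 1,1. Stack: [1, 1]
BINARY_OP ^ → 1 ^ 1 = 0. Stack: [0]
STORE_FAST t → t=0. Stack: []
LOAD_FAST_LOAD_FAST t,i → push 0,1. Stack: [0, 1]
BINARY_OP - → 0 - 1 = -1. Stack: [-1]
STORE_FAST t → t=-1. Stack: []
LOAD_FAST i → push 1. Stack: [1]
LOAD_CONST → push 1. Stack: [1, 1]
BINARY_OP + → 1 + 1 = 2. Stack: [2]
STORE_FAST i → i=2. Stack: []
LOAD_FAST i → push 2. Stack: [2]
LOAD_CONST → push 3. Stack: [2, 3]
COMPARE_OP bool(<) → 2 vs 3 = True. Stack: [True]
POP_JUMP_IF_FALSE → pop True; no jump. Stack: []
LOAD_FAST_LOAD_FAST t,b → push -1,-1. Stack: [-1, -1]
BINARY_OP - → -1 - -1 = 0. Stack: [0]
STORE_FAST t → t=0. Stack: []
LOAD_FAST_LOAD_FAST t,t → push 0,0. Stack: [0, 0]
BINARY_OP ^ → 0 ^ 0 = 0. Stack: [0]
STORE_FAST t → t=0. Stack: []
LOAD_FAST_LOAD_FAST t,i → push 0,2. Stack: [0, 2]
BINARY_OP - → 0 - 2 = -2. Stack: [-2]
STORE_FAST t → t=-2. Stack: []
LOAD_FAST i → push 2. Stack: [2]
LOAD_CONST → push 1. Stack: [2, 1]
BINARY_OP + → 2 + 1 = 3. Stack: [3]
STORE_FAST i → i=3. Stack: []
LOAD_FAST i → push 3. Stack: [3]
LOAD_CONST → push 3. Stack: [3, 3]
COMPARE_OP bool(<) → 3 vs 3 = False. Stack: [False]
POP_JUMP_IF_FALSE → pop False; jump. Stack: []
LOAD_FAST t → push -2. Stack: [-2]
RETURN_VALUE → return -2.

-2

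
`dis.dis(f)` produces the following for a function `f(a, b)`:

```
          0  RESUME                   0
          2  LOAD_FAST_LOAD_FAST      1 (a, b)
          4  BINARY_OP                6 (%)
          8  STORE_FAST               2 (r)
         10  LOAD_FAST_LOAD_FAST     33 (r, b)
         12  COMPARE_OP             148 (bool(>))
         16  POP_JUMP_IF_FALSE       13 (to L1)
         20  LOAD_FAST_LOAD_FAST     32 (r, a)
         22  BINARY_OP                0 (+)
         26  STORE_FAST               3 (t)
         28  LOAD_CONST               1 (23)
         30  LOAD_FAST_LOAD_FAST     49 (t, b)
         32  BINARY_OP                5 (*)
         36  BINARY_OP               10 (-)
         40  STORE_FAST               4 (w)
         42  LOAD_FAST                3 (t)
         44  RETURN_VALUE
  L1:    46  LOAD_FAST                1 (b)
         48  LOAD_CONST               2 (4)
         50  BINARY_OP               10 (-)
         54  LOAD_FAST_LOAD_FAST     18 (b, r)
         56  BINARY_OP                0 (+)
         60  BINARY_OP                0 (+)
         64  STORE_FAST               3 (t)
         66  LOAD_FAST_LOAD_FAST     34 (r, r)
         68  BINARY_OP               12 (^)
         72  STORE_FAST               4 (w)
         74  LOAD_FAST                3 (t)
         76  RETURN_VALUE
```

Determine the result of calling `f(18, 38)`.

LOAD_FAST_LOAD_FAST a,b → push 18,38. Stack: [18, 38]
BINARY_OP % → 18 % 38 = 18. Stack: [18]
STORE_FAST r → r=18. Stack: []
LOAD_FAST_LOAD_FAST r,b → push 18,38. Stack: [18, 38]
COMPARE_OP bool(>) → 18 vs 38 = False. Stack: [False]
POP_JUMP_IF_FALSE → pop False; jump. Stack: []
LOAD_FAST b → push 38. Stack: [38]
LOAD_CONST → push 4. Stack: [38, 4]
BINARY_OP - → 38 - 4 = 34. Stack: [34]
LOAD_FAST_LOAD_FAST b,r → push 38,18. Stack: [34, 38, 18]
BINARY_OP + → 38 + 18 = 56. Stack: [34, 56]
BINARY_OP + → 34 + 56 = 90. Stack: [90]
STORE_FAST t → t=90. Stack: []
LOAD_FAST_LOAD_FAST r,r → push 18,18. Stack: [18, 18]
BINARY_OP ^ → 18 ^ 18 = 0. Stack: [0]
STORE_FAST w → w=0. Stack: []
LOAD_FAST t → push 90. Stack: [90]
RETURN_VALUE → return 90.

90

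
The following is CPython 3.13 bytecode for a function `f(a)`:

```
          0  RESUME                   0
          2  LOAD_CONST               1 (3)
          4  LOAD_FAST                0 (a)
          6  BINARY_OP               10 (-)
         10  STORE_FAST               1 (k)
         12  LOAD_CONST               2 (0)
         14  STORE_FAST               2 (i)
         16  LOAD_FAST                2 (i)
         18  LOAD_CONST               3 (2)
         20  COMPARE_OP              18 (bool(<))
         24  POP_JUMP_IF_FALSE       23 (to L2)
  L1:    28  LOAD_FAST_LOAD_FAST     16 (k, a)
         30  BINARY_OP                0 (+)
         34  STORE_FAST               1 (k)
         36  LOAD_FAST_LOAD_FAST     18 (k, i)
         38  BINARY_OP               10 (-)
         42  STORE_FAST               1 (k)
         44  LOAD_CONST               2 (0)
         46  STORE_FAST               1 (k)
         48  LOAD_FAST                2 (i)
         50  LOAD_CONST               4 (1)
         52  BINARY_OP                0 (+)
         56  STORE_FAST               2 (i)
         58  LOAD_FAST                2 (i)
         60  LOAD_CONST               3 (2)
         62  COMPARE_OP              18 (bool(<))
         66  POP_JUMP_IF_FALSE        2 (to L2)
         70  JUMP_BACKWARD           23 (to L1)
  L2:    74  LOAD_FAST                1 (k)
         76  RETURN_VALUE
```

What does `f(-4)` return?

LOAD_CONST → push 3. Stack: [3]
LOAD_FAST a → push -4. Stack: [3, -4]
BINARY_OP - → 3 - -4 = 7. Stack: [7]
STORE_FAST k → k=7. Stack: []
LOAD_CONST → push 0. Stack: [0]
STORE_FAST i → i=0. Stack: []
LOAD_FAST i → push 0. Stack: [0]
LOAD_CONST → push 2. Stack: [0, 2]
COMPARE_OP bool(<) → 0 vs 2 = True. Stack: [True]
POP_JUMP_IF_FALSE → pop True; no jump. Stack: []
LOAD_FAST_LOAD_FAST k,a → push 7,-4. Stack: [7, -4]
BINARY_OP + → 7 + -4 = 3. Stack: [3]
STORE_FAST k → k=3. Stack: []
LOAD_FAST_LOAD_FAST k,i → push 3,0. Stack: [3, 0]
BINARY_OP - → 3 - 0 = 3. Stack: [3]
STORE_FAST k → k=3. Stack: []
LOAD_CONST → push 0. Stack: [0]
STORE_FAST k → k=0. Stack: []
LOAD_FAST i → push 0. Stack: [0]
LOAD_CONST → push 1. Stack: [0, 1]
BINARY_OP + → 0 + 1 = 1. Stack: [1]
STORE_FAST i → i=1. Stack: []
LOAD_FAST i → push 1. Stack: [1]
LOAD_CONST → push 2. Stack: [1, 2]
COMPARE_OP bool(<) → 1 vs 2 = True. Stack: [True]
POP_JUMP_IF_FALSE → pop True; no jump. Stack: []
LOAD_FAST_LOAD_FAST k,a → push 0,-4. Stack: [0, -4]
BINARY_OP + → 0 + -4 = -4. Stack: [-4]
STORE_FAST k → k=-4. Stack: []
LOAD_FAST_LOAD_FAST k,i → push -4,1. Stack: [-4, 1]
BINARY_OP - → -4 - 1 = -5. Stack: [-5]
STORE_FAST k → k=-5. Stack: []
LOAD_CONST → push 0. Stack: [0]
STORE_FAST k → k=0. Stack: []
LOAD_FAST i → push 1. Stack: [1]
LOAD_CONST → push 1. Stack: [1, 1]
BINARY_OP + → 1 + 1 = 2. Stack: [2]
STORE_FAST i → i=2. Stack: []
LOAD_FAST i → push 2. Stack: [2]
LOAD_CONST → push 2. Stack: [2, 2]
COMPARE_OP bool(<) → 2 vs 2 = False. Stack: [False]
POP_JUMP_IF_FALSE → pop False; jump. Stack: []
LOAD_FAST k → push 0. Stack: [0]
RETURN_VALUE → return 0.

0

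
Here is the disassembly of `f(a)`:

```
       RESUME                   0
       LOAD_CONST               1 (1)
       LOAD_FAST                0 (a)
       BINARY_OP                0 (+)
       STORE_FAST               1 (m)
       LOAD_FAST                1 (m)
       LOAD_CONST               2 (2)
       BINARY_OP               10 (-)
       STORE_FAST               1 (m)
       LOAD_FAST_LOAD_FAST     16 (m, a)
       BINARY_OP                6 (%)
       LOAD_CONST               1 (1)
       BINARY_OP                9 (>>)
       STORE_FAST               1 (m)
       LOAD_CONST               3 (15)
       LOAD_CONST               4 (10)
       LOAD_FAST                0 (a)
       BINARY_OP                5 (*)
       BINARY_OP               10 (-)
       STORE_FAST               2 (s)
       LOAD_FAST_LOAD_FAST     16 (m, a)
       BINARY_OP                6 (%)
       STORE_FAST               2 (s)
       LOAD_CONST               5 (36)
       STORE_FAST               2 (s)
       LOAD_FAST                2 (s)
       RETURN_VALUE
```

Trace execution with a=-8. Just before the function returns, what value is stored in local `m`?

-1

LOAD_CONST → push 1. Stack: [1]
LOAD_FAST a → push -8. Stack: [1, -8]
BINARY_OP + → 1 + -8 = -7. Stack: [-7]
STORE_FAST m → m=-7. Stack: []
LOAD_FAST m → push -7. Stack: [-7]
LOAD_CONST → push 2. Stack: [-7, 2]
BINARY_OP - → -7 - 2 = -9. Stack: [-9]
STORE_FAST m → m=-9. Stack: []
LOAD_FAST_LOAD_FAST m,a → push -9,-8. Stack: [-9, -8]
BINARY_OP % → -9 % -8 = -1. Stack: [-1]
LOAD_CONST → push 1. Stack: [-1, 1]
BINARY_OP >> → -1 >> 1 = -1. Stack: [-1]
STORE_FAST m → m=-1. Stack: []
LOAD_CONST → push 15. Stack: [15]
LOAD_CONST → push 10. Stack: [15, 10]
LOAD_FAST a → push -8. Stack: [15, 10, -8]
BINARY_OP * → 10 * -8 = -80. Stack: [15, -80]
BINARY_OP - → 15 - -80 = 95. Stack: [95]
STORE_FAST s → s=95. Stack: []
LOAD_FAST_LOAD_FAST m,a → push -1,-8. Stack: [-1, -8]
BINARY_OP % → -1 % -8 = -1. Stack: [-1]
STORE_FAST s → s=-1. Stack: []
LOAD_CONST → push 36. Stack: [36]
STORE_FAST s → s=36. Stack: []
LOAD_FAST s → push 36. Stack: [36]
RETURN_VALUE → return 36.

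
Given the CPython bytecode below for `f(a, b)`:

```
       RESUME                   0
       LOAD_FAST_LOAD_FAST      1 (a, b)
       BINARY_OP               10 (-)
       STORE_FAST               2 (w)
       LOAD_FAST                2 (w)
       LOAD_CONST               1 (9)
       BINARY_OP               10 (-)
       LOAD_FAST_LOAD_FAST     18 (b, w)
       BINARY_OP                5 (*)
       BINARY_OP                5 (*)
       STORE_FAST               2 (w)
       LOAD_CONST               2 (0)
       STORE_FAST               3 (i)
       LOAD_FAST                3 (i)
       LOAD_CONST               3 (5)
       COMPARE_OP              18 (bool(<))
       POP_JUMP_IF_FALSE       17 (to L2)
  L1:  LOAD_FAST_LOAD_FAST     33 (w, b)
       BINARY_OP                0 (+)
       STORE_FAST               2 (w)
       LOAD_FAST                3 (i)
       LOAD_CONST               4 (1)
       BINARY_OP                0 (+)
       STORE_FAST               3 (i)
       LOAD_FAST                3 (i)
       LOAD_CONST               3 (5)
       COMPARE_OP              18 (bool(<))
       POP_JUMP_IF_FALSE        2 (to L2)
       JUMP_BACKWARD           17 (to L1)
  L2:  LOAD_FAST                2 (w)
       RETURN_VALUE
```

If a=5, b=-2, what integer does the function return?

LOAD_FAST_LOAD_FAST a,b → push 5,-2
BINARY_OP - → 5 - -2 = 7
STORE_FAST w → w=7
LOAD_FAST w → push 7
LOAD_CONST → push 9
BINARY_OP - → 7 - 9 = -2
LOAD_FAST_LOAD_FAST b,w → push -2,7
BINARY_OP * → -2 * 7 = -14
BINARY_OP * → -2 * -14 = 28
STORE_FAST w → w=28
LOAD_CONST → push 0
STORE_FAST i → i=0
LOAD_FAST i → push 0
LOAD_CONST → push 5
COMPARE_OP bool(<) → 0 vs 5 = True
POP_JUMP_IF_FALSE → pop True; no jump
LOAD_FAST_LOAD_FAST w,b → push 28,-2
BINARY_OP + → 28 + -2 = 26
STORE_FAST w → w=26
LOAD_FAST i → push 0
LOAD_CONST → push 1
BINARY_OP + → 0 + 1 = 1
STORE_FAST i → i=1
LOAD_FAST i → push 1
LOAD_CONST → push 5
COMPARE_OP bool(<) → 1 vs 5 = True
POP_JUMP_IF_FALSE → pop True; no jump
LOAD_FAST_LOAD_FAST w,b → push 26,-2
BINARY_OP + → 26 + -2 = 24
STORE_FAST w → w=24
LOAD_FAST i → push 1
LOAD_CONST → push 1
BINARY_OP + → 1 + 1 = 2
STORE_FAST i → i=2
LOAD_FAST i → push 2
LOAD_CONST → push 5
COMPARE_OP bool(<) → 2 vs 5 = True
POP_JUMP_IF_FALSE → pop True; no jump
LOAD_FAST_LOAD_FAST w,b → push 24,-2
BINARY_OP + → 24 + -2 = 22
STORE_FAST w → w=22
LOAD_FAST i → push 2
LOAD_CONST → push 1
BINARY_OP + → 2 + 1 = 3
STORE_FAST i → i=3
LOAD_FAST i → push 3
LOAD_CONST → push 5
COMPARE_OP bool(<) → 3 vs 5 = True
POP_JUMP_IF_FALSE → pop True; no jump
LOAD_FAST_LOAD_FAST w,b → push 22,-2
BINARY_OP + → 22 + -2 = 20
STORE_FAST w → w=20
LOAD_FAST i → push 3
LOAD_CONST → push 1
BINARY_OP + → 3 + 1 = 4
STORE_FAST i → i=4
LOAD_FAST i → push 4
LOAD_CONST → push 5
COMPARE_OP bool(<) → 4 vs 5 = True
POP_JUMP_IF_FALSE → pop True; no jump
LOAD_FAST_LOAD_FAST w,b → push 20,-2
BINARY_OP + → 20 + -2 = 18
STORE_FAST w → w=18
LOAD_FAST i → push 4
LOAD_CONST → push 1
BINARY_OP + → 4 + 1 = 5
STORE_FAST i → i=5
LOAD_FAST i → push 5
LOAD_CONST → push 5
COMPARE_OP bool(<) → 5 vs 5 = False
POP_JUMP_IF_FALSE → pop False; jump
LOAD_FAST w → push 18
RETURN_VALUE → return 18.

18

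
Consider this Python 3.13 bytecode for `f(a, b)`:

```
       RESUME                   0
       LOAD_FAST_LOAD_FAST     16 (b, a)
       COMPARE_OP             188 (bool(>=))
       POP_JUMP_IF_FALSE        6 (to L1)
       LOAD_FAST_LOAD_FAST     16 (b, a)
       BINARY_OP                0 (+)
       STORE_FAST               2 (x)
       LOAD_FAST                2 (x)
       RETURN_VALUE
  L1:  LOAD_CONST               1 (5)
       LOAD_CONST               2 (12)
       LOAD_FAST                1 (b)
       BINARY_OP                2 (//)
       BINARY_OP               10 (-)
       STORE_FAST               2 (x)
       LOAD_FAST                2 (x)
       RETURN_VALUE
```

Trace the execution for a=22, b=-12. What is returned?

6

LOAD_FAST_LOAD_FAST b,a → push -12,22. Stack: [-12, 22]
COMPARE_OP bool(>=) → -12 vs 22 = False. Stack: [False]
POP_JUMP_IF_FALSE → pop False; jump. Stack: []
LOAD_CONST → push 5. Stack: [5]
LOAD_CONST → push 12. Stack: [5, 12]
LOAD_FAST b → push -12. Stack: [5, 12, -12]
BINARY_OP // → 12 // -12 = -1. Stack: [5, -1]
BINARY_OP - → 5 - -1 = 6. Stack: [6]
STORE_FAST x → x=6. Stack: []
LOAD_FAST x → push 6. Stack: [6]
RETURN_VALUE → return 6.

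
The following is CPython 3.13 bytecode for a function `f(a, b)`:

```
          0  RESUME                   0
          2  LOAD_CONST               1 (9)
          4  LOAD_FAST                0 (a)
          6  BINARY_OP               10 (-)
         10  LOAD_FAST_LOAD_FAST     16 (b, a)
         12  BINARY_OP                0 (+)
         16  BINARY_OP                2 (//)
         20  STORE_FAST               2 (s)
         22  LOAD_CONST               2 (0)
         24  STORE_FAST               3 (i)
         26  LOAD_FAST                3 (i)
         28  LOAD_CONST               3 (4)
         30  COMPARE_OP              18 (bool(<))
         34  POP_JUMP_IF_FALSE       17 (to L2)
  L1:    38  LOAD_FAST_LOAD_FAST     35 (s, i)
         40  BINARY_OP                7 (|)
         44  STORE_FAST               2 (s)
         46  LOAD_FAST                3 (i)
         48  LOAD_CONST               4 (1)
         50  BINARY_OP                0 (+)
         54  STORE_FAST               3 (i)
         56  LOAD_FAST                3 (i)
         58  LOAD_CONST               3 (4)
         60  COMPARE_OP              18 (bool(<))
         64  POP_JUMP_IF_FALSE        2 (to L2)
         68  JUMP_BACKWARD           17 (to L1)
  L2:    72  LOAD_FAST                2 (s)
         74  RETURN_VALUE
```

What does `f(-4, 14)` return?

LOAD_CONST → push 9. Stack: [9]
LOAD_FAST a → push -4. Stack: [9, -4]
BINARY_OP - → 9 - -4 = 13. Stack: [13]
LOAD_FAST_LOAD_FAST b,a → push 14,-4. Stack: [13, 14, -4]
BINARY_OP + → 14 + -4 = 10. Stack: [13, 10]
BINARY_OP // → 13 // 10 = 1. Stack: [1]
STORE_FAST s → s=1. Stack: []
LOAD_CONST → push 0. Stack: [0]
STORE_FAST i → i=0. Stack: []
LOAD_FAST i → push 0. Stack: [0]
LOAD_CONST → push 4. Stack: [0, 4]
COMPARE_OP bool(<) → 0 vs 4 = True. Stack: [True]
POP_JUMP_IF_FALSE → pop True; no jump. Stack: []
LOAD_FAST_LOAD_FAST s,i → push 1,0. Stack: [1, 0]
BINARY_OP | → 1 | 0 = 1. Stack: [1]
STORE_FAST s → s=1. Stack: []
LOAD_FAST i → push 0. Stack: [0]
LOAD_CONST → push 1. Stack: [0, 1]
BINARY_OP + → 0 + 1 = 1. Stack: [1]
STORE_FAST i → i=1. Stack: []
LOAD_FAST i → push 1. Stack: [1]
LOAD_CONST → push 4. Stack: [1, 4]
COMPARE_OP bool(<) → 1 vs 4 = True. Stack: [True]
POP_JUMP_IF_FALSE → pop True; no jump. Stack: []
LOAD_FAST_LOAD_FAST s,i → push 1,1. Stack: [1, 1]
BINARY_OP | → 1 | 1 = 1. Stack: [1]
STORE_FAST s → s=1. Stack: []
LOAD_FAST i → push 1. Stack: [1]
LOAD_CONST → push 1. Stack: [1, 1]
BINARY_OP + → 1 + 1 = 2. Stack: [2]
STORE_FAST i → i=2. Stack: []
LOAD_FAST i → push 2. Stack: [2]
LOAD_CONST → push 4. Stack: [2, 4]
COMPARE_OP bool(<) → 2 vs 4 = True. Stack: [True]
POP_JUMP_IF_FALSE → pop True; no jump. Stack: []
LOAD_FAST_LOAD_FAST s,i → push 1,2. Stack: [1, 2]
BINARY_OP | → 1 | 2 = 3. Stack: [3]
STORE_FAST s → s=3. Stack: []
LOAD_FAST i → push 2. Stack: [2]
LOAD_CONST → push 1. Stack: [2, 1]
BINARY_OP + → 2 + 1 = 3. Stack: [3]
STORE_FAST i → i=3. Stack: []
LOAD_FAST i → push 3. Stack: [3]
LOAD_CONST → push 4. Stack: [3, 4]
COMPARE_OP bool(<) → 3 vs 4 = True. Stack: [True]
POP_JUMP_IF_FALSE → pop True; no jump. Stack: []
LOAD_FAST_LOAD_FAST s,i → push 3,3. Stack: [3, 3]
BINARY_OP | → 3 | 3 = 3. Stack: [3]
STORE_FAST s → s=3. Stack: []
LOAD_FAST i → push 3. Stack: [3]
LOAD_CONST → push 1. Stack: [3, 1]
BINARY_OP + → 3 + 1 = 4. Stack: [4]
STORE_FAST i → i=4. Stack: []
LOAD_FAST i → push 4. Stack: [4]
LOAD_CONST → push 4. Stack: [4, 4]
COMPARE_OP bool(<) → 4 vs 4 = False. Stack: [False]
POP_JUMP_IF_FALSE → pop False; jump. Stack: []
LOAD_FAST s → push 3. Stack: [3]
RETURN_VALUE → return 3.

3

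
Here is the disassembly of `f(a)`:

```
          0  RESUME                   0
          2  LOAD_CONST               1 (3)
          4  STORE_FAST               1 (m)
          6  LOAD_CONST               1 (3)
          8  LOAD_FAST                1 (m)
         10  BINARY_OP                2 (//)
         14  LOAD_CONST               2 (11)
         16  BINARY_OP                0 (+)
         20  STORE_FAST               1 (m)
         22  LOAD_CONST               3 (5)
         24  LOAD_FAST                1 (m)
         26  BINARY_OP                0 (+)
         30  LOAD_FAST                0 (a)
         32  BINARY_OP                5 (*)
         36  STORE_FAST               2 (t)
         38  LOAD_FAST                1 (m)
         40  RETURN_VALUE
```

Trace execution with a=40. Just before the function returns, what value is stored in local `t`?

LOAD_CONST → push 3. Stack: [3]
STORE_FAST m → m=3. Stack: []
LOAD_CONST → push 3. Stack: [3]
LOAD_FAST m → push 3. Stack: [3, 3]
BINARY_OP // → 3 // 3 = 1. Stack: [1]
LOAD_CONST → push 11. Stack: [1, 11]
BINARY_OP + → 1 + 11 = 12. Stack: [12]
STORE_FAST m → m=12. Stack: []
LOAD_CONST → push 5. Stack: [5]
LOAD_FAST m → push 12. Stack: [5, 12]
BINARY_OP + → 5 + 12 = 17. Stack: [17]
LOAD_FAST a → push 40. Stack: [17, 40]
BINARY_OP * → 17 * 40 = 680. Stack: [680]
STORE_FAST t → t=680. Stack: []
LOAD_FAST m → push 12. Stack: [12]
RETURN_VALUE → return 12.

680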